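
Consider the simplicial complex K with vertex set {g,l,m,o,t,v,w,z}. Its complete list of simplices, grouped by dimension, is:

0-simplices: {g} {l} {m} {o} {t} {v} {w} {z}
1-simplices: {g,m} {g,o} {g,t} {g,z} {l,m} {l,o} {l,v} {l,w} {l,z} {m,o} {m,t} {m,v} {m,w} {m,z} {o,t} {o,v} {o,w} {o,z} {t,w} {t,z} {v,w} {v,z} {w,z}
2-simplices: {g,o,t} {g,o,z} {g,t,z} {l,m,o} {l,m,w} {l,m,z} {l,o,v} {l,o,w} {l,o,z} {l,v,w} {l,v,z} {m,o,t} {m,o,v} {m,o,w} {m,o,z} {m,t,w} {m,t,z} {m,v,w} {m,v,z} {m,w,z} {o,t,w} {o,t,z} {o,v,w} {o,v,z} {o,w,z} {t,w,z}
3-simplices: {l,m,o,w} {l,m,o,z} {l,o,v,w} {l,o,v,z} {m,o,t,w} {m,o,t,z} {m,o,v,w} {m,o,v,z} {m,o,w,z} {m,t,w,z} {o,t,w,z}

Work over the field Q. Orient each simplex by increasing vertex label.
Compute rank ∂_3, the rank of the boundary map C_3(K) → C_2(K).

n_0=8 n_1=23 n_2=26 n_3=11  [Q]
∂1: piv[gm,go,gt,gz,lm,lv,lw] rk=7  ker:lo,lz,mo,mt,mv,mw,mz,ot,ov,ow,oz,tw,tz,vw,vz,wz
∂2: piv[got,goz,gtz,lmo,lmw,lmz,lov,low,loz,lvw,lvz,mot,mov,mtw,mwz] rk=15  ker:mow,moz,mtz,mvw,mvz,otw,otz,ovw,ovz,owz,twz
∂3: piv[lmow,lmoz,lovw,lovz,motw,motz,movw,movz,mowz,mtwz] rk=10  ker:otwz
rk∂_3=10

rank∂_3=10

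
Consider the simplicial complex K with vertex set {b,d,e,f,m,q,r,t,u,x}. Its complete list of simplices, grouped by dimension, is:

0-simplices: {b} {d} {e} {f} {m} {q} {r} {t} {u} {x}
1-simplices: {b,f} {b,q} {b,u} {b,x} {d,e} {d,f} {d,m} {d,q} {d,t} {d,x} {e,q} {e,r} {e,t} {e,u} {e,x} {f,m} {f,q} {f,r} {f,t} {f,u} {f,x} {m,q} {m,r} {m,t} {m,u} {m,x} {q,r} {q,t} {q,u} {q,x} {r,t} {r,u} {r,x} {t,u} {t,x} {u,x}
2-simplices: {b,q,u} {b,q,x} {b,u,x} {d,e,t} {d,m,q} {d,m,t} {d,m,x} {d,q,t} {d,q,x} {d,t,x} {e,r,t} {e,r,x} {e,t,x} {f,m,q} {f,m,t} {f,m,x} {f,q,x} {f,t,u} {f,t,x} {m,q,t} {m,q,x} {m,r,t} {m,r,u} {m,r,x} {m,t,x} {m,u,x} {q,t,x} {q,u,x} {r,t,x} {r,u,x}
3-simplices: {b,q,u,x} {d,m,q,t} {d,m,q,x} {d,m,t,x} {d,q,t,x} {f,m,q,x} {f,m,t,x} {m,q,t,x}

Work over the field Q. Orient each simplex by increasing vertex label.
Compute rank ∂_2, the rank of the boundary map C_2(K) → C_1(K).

rank∂_2=20

n_0=10 n_1=36 n_2=30 n_3=8  [Q]
∂1: piv[bf,bq,bu,bx,de,df,dm,dt,er] rk=9  ker:dq,dx,eq,et,eu,ex,fm,fq,fr,ft,fu,fx,mq,mr,mt,mu,mx,qr,qt,qu,qx,rt,ru,rx,tu,tx,ux
∂2: piv[bqu,bqx,bux,det,dmq,dmt,dmx,dqt,dqx,dtx,ert,erx,etx,fmq,fmt,fmx,ftu,mrt,mru,mux] rk=20  ker:fqx,ftx,mqt,mqx,mrx,mtx,qtx,qux,rtx,rux
∂3: piv[bqux,dmqt,dmqx,dmtx,dqtx,fmqx,fmtx] rk=7  ker:mqtx
rk∂_2=20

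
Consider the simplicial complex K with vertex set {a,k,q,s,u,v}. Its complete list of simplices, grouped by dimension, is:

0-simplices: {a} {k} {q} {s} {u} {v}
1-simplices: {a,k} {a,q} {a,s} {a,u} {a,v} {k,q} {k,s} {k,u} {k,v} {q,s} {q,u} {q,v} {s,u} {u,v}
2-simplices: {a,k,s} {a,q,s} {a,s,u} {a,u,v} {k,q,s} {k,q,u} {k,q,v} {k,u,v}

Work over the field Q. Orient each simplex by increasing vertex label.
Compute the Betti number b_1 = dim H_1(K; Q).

n_0=6 n_1=14 n_2=8  [Q]
∂1: piv[ak,aq,as,au,av] rk=5  ker:kq,ks,ku,kv,qs,qu,qv,su,uv
∂2: piv[aks,aqs,asu,auv,kqs,kqu,kqv,kuv] rk=8
b_1=(14−5)−8=1

b_1=1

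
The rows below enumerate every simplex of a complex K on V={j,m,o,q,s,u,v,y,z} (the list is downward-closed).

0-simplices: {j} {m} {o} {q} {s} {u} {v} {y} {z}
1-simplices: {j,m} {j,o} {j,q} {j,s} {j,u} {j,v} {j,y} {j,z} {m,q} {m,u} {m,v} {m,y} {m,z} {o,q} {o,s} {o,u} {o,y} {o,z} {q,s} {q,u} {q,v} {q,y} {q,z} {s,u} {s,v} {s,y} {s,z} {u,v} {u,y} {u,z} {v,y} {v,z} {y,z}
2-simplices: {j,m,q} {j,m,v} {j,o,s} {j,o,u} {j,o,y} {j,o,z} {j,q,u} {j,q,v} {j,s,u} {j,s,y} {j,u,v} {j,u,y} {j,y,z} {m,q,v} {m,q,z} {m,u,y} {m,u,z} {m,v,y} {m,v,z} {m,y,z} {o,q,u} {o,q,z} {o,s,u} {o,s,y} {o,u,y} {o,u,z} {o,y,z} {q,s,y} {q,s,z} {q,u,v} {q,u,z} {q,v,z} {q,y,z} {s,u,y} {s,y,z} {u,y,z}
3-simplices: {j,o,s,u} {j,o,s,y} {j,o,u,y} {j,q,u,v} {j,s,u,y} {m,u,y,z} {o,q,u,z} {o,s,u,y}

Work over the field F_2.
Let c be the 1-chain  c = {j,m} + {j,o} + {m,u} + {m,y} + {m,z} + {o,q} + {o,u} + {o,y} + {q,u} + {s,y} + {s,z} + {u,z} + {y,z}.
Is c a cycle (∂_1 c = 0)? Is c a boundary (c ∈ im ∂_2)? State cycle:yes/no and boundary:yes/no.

n_0=9 n_1=33 n_2=36 n_3=8  [Z2]
∂1: piv[jm,jo,jq,js,ju,jv,jy,jz] rk=8  ker:mq,mu,mv,my,mz,oq,os,ou,oy,oz,qs,qu,qv,qy,qz,su,sv,sy,sz,uv,uy,uz,vy,vz,yz
∂2: piv[jmq,jmv,jos,jou,joy,joz,jqu,jqv,jsu,jsy,juv,juy,jyz,mqz,muy,muz,mvy,mvz,myz,oqu,oqz,qsy,qsz,qyz] rk=24  ker:mqv,osu,osy,ouy,ouz,oyz,quv,quz,qvz,suy,syz,uyz
∂3: piv[josu,josy,jouy,jquv,jsuy,muyz,oquz] rk=7  ker:osuy
∂1c = 0
c vs im∂2: reduces to 0 ⇒ boundary

cycle:yes boundary:yes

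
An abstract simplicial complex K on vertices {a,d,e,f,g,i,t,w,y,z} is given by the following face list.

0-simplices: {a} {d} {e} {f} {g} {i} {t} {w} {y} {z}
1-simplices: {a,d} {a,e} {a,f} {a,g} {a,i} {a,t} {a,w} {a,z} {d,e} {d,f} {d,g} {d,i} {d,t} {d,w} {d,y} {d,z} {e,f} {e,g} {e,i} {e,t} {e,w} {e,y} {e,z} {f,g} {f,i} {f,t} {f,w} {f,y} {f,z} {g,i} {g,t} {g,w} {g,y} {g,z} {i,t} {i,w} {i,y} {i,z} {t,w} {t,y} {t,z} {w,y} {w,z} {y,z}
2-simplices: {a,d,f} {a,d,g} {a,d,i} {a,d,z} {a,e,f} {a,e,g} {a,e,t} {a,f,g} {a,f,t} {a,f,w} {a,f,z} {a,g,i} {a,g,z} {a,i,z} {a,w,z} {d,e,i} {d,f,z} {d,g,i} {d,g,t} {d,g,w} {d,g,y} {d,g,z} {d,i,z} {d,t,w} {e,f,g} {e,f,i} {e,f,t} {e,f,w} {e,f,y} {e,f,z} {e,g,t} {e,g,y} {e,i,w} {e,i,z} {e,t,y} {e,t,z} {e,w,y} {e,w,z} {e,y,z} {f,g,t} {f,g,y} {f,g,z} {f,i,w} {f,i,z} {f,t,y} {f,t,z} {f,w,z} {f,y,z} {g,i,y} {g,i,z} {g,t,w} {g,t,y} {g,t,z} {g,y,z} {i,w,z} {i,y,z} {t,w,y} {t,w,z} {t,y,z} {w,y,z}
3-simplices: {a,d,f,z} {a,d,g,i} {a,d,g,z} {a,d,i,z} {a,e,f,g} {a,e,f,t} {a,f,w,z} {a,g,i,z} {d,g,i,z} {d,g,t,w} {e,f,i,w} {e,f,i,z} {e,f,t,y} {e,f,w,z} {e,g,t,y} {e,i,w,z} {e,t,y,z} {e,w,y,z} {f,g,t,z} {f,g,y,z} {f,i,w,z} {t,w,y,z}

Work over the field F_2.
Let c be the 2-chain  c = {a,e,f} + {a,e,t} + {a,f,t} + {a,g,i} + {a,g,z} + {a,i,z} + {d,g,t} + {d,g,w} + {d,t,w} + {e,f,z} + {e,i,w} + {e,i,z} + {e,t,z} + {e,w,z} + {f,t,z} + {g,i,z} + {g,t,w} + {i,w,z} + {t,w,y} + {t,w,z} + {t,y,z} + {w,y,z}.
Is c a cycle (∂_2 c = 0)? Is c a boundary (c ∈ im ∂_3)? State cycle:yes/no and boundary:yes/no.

cycle:yes boundary:no

n_0=10 n_1=44 n_2=60 n_3=22  [Z2]
∂1: piv[ad,ae,af,ag,ai,at,aw,az,dy] rk=9  ker:de,df,dg,di,dt,dw,dz,ef,eg,ei,et,ew,ey,ez,fg,fi,ft,fw,fy,fz,gi,gt,gw,gy,gz,it,iw,iy,iz,tw,ty,tz,wy,wz,yz
∂2: piv[adf,adg,adi,adz,aef,aeg,aet,afg,aft,afw,afz,agi,agz,aiz,awz,dei,dgt,dgw,dgy,dtw,efi,efw,efy,efz,egt,egy,eiw,eiz,ety,etz,ewy,eyz,giy,twy] rk=34  ker:dfz,dgi,dgz,diz,efg,eft,ewz,fgt,fgy,fgz,fiw,fiz,fty,ftz,fwz,fyz,giz,gtw,gty,gtz,gyz,iwz,iyz,twz,tyz,wyz
∂3: piv[adfz,adgi,adgz,adiz,aefg,aeft,afwz,agiz,dgtw,efiw,efiz,efty,efwz,egty,eiwz,etyz,ewyz,fgtz,fgyz,twyz] rk=20  ker:dgiz,fiwz
∂2c = 0
c vs im∂3: residual ≠ 0 ⇒ not boundary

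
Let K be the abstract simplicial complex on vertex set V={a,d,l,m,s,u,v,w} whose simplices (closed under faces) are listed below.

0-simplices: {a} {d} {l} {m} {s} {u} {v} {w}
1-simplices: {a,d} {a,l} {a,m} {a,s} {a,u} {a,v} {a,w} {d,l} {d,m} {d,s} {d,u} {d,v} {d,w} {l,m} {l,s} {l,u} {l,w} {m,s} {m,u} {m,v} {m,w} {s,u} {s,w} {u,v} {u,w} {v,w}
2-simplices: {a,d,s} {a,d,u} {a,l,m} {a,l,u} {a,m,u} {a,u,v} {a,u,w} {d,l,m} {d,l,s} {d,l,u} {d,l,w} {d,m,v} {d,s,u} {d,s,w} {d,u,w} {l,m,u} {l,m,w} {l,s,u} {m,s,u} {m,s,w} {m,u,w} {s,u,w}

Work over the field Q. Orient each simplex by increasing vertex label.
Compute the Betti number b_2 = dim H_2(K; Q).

b_2=5

n_0=8 n_1=26 n_2=22  [Q]
∂1: piv[ad,al,am,as,au,av,aw] rk=7  ker:dl,dm,ds,du,dv,dw,lm,ls,lu,lw,ms,mu,mv,mw,su,sw,uv,uw,vw
∂2: piv[ads,adu,alm,alu,amu,auv,auw,dlm,dls,dlu,dlw,dmv,dsu,dsw,duw,lmw,msu] rk=17  ker:lmu,lsu,msw,muw,suw
b_2=(22−17)−0=5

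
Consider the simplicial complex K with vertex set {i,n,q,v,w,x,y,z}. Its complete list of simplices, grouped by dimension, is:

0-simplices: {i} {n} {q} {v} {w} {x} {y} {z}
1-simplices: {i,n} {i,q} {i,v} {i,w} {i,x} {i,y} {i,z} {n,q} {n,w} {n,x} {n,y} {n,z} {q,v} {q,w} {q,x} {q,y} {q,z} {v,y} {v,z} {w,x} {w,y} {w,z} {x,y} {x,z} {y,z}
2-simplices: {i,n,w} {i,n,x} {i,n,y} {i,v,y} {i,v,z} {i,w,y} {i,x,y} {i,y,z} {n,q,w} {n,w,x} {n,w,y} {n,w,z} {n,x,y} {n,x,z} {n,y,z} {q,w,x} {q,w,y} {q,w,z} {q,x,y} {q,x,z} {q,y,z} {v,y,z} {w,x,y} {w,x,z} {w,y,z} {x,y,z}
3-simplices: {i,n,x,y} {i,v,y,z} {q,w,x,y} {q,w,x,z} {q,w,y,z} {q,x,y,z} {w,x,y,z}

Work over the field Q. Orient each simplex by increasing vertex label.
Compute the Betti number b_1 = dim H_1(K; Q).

b_1=2

n_0=8 n_1=25 n_2=26 n_3=7  [Q]
∂1: piv[in,iq,iv,iw,ix,iy,iz] rk=7  ker:nq,nw,nx,ny,nz,qv,qw,qx,qy,qz,vy,vz,wx,wy,wz,xy,xz,yz
∂2: piv[inw,inx,iny,ivy,ivz,iwy,ixy,iyz,nqw,nwx,nwz,nxz,nyz,qwx,qwy,qwz] rk=16  ker:nwy,nxy,qxy,qxz,qyz,vyz,wxy,wxz,wyz,xyz
∂3: piv[inxy,ivyz,qwxy,qwxz,qwyz,qxyz] rk=6  ker:wxyz
b_1=(25−7)−16=2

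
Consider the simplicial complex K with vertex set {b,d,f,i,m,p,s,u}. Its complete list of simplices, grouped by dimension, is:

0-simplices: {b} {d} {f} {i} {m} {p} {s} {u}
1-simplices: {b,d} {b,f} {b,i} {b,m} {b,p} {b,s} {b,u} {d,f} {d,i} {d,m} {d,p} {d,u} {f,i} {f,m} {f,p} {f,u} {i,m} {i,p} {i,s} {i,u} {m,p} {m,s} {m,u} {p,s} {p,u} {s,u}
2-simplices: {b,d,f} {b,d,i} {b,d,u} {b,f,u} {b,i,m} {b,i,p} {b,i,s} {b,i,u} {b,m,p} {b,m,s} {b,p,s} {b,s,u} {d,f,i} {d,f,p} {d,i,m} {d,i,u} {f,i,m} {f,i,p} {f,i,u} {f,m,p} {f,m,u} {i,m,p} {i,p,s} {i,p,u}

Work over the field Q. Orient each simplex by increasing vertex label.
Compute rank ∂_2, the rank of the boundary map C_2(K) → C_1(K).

n_0=8 n_1=26 n_2=24  [Q]
∂1: piv[bd,bf,bi,bm,bp,bs,bu] rk=7  ker:df,di,dm,dp,du,fi,fm,fp,fu,im,ip,is,iu,mp,ms,mu,ps,pu,su
∂2: piv[bdf,bdi,bdu,bfu,bim,bip,bis,biu,bmp,bms,bps,bsu,dfi,dfp,dim,fim,fip,fmu,ipu] rk=19  ker:diu,fiu,fmp,imp,ips
rk∂_2=19

rank∂_2=19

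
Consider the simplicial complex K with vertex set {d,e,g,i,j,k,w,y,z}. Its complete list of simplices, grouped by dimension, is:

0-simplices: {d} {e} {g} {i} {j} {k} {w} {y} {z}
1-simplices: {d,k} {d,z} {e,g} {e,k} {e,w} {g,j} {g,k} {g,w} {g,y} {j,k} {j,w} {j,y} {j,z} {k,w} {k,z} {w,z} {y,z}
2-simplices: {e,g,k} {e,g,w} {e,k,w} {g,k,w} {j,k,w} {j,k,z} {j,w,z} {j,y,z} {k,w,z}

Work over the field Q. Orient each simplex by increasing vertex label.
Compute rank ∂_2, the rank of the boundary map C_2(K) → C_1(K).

rank∂_2=7

n_0=9 n_1=17 n_2=9  [Q]
∂1: piv[dk,dz,eg,ek,ew,gj,gy] rk=7  ker:gk,gw,jk,jw,jy,jz,kw,kz,wz,yz
∂2: piv[egk,egw,ekw,jkw,jkz,jwz,jyz] rk=7  ker:gkw,kwz
rk∂_2=7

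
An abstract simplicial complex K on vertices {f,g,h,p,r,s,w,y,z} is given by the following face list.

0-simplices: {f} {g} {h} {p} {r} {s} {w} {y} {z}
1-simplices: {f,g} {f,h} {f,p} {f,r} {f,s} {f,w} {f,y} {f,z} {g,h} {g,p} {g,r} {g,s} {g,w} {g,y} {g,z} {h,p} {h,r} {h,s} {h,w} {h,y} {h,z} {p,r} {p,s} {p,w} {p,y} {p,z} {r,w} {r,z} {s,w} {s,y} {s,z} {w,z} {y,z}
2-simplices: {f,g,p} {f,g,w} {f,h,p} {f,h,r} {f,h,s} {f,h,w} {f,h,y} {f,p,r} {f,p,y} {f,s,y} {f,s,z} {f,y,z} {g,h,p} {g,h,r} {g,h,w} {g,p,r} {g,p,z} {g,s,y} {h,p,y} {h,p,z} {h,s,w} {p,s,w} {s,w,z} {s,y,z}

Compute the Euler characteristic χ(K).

n_0=9 n_1=33 n_2=24
χ=+9−33+24=0

χ(K)=0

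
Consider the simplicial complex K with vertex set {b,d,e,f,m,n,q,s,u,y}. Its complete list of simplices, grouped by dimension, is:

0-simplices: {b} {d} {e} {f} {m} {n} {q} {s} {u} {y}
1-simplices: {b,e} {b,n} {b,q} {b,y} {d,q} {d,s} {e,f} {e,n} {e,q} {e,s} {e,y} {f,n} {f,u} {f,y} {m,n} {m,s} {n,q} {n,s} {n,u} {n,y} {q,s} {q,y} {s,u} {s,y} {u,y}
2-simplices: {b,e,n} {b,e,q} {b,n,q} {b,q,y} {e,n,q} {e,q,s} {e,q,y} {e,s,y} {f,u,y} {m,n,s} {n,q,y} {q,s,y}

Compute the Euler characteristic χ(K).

χ(K)=-3

n_0=10 n_1=25 n_2=12
χ=+10−25+12=-3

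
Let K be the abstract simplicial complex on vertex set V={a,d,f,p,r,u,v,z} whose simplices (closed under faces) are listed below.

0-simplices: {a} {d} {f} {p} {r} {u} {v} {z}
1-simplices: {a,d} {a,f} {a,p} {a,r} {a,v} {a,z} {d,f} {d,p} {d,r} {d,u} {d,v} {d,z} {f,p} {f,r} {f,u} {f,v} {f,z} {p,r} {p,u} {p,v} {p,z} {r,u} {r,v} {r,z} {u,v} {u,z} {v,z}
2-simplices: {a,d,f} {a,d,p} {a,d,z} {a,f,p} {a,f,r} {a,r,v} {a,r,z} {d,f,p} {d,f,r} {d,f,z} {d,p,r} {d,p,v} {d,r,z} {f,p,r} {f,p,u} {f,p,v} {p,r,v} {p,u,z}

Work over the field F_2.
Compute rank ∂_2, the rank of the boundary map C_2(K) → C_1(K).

rank∂_2=15

n_0=8 n_1=27 n_2=18  [Z2]
∂1: piv[ad,af,ap,ar,av,az,du] rk=7  ker:df,dp,dr,dv,dz,fp,fr,fu,fv,fz,pr,pu,pv,pz,ru,rv,rz,uv,uz,vz
∂2: piv[adf,adp,adz,afp,afr,arv,arz,dfr,dfz,dpr,dpv,fpu,fpv,prv,puz] rk=15  ker:dfp,drz,fpr
rk∂_2=15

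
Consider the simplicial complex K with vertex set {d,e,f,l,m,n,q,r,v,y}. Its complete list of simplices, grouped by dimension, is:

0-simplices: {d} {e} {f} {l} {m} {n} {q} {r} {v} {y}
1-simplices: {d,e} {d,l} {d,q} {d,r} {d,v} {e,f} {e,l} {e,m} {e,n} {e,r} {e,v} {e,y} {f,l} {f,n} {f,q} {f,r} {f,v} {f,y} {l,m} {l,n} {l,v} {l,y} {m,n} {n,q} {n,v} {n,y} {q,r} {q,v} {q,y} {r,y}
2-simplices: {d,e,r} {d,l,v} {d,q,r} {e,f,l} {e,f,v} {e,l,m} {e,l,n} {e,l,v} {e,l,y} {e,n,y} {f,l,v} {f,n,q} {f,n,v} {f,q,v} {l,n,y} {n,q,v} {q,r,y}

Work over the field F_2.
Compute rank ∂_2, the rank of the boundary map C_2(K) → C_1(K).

n_0=10 n_1=30 n_2=17  [Z2]
∂1: piv[de,dl,dq,dr,dv,ef,em,en,ey] rk=9  ker:el,er,ev,fl,fn,fq,fr,fv,fy,lm,ln,lv,ly,mn,nq,nv,ny,qr,qv,qy,ry
∂2: piv[der,dlv,dqr,efl,efv,elm,eln,elv,ely,eny,fnq,fnv,fqv,qry] rk=14  ker:flv,lny,nqv
rk∂_2=14

rank∂_2=14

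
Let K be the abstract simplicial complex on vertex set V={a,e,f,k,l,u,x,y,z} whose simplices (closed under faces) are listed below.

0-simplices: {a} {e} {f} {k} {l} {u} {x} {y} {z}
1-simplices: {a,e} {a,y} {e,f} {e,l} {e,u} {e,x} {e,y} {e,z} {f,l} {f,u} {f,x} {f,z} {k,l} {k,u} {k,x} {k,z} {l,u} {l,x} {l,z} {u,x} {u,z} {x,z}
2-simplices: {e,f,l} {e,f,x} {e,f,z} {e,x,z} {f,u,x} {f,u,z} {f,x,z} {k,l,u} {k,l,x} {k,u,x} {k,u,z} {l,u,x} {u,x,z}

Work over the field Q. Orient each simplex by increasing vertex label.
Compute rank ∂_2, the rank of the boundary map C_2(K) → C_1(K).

rank∂_2=10

n_0=9 n_1=22 n_2=13  [Q]
∂1: piv[ae,ay,ef,el,eu,ex,ez,kl] rk=8  ker:ey,fl,fu,fx,fz,ku,kx,kz,lu,lx,lz,ux,uz,xz
∂2: piv[efl,efx,efz,exz,fux,fuz,klu,klx,kux,kuz] rk=10  ker:fxz,lux,uxz
rk∂_2=10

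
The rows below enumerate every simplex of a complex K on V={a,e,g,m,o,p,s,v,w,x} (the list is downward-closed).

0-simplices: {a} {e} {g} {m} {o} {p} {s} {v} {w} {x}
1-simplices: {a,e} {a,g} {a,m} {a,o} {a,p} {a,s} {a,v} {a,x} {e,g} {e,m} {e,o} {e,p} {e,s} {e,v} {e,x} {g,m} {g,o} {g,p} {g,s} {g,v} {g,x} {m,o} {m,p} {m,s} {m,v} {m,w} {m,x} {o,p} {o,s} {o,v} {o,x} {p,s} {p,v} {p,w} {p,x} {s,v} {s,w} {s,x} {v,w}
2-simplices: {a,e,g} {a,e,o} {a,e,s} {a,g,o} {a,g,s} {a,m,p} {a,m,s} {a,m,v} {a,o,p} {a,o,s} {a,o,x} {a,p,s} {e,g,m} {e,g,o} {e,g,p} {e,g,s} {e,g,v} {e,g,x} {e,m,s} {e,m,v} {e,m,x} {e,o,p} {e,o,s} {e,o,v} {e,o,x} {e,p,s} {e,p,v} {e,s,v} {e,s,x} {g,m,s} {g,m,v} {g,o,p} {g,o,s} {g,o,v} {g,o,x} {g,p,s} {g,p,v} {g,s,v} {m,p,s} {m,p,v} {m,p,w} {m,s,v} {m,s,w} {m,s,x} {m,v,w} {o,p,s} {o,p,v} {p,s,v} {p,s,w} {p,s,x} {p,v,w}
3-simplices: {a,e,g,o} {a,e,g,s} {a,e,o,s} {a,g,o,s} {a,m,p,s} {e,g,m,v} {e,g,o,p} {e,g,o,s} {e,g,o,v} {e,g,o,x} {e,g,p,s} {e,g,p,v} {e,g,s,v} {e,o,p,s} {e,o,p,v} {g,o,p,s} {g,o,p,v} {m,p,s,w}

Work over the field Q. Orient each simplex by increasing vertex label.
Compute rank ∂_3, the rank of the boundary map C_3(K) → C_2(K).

rank∂_3=15

n_0=10 n_1=39 n_2=51 n_3=18  [Q]
∂1: piv[ae,ag,am,ao,ap,as,av,ax,mw] rk=9  ker:eg,em,eo,ep,es,ev,ex,gm,go,gp,gs,gv,gx,mo,mp,ms,mv,mx,op,os,ov,ox,ps,pv,pw,px,sv,sw,sx,vw
∂2: piv[aeg,aeo,aes,ago,ags,amp,ams,amv,aop,aos,aox,aps,egm,egp,egv,egx,ems,emv,emx,eop,eov,eox,epv,esv,esx,mpw,msw,mvw,psx] rk=29  ker:ego,egs,eos,eps,gms,gmv,gop,gos,gov,gox,gps,gpv,gsv,mps,mpv,msv,msx,ops,opv,psv,psw,pvw
∂3: piv[aego,aegs,aeos,agos,amps,egmv,egop,egov,egox,egps,egpv,egsv,eops,eopv,mpsw] rk=15  ker:egos,gops,gopv
rk∂_3=15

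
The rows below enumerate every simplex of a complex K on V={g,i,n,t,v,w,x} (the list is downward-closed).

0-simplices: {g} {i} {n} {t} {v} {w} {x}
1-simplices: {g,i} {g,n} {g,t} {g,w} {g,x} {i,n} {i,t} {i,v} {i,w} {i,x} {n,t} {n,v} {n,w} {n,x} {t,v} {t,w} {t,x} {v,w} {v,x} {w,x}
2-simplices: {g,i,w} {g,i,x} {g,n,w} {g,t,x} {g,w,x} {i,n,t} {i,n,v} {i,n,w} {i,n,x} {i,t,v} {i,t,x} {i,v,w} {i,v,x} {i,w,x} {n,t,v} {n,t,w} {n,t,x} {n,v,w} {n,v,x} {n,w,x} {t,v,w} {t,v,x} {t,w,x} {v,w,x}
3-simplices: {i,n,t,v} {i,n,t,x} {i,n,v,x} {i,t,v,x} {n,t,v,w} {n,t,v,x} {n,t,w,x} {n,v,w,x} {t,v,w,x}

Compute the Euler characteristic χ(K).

n_0=7 n_1=20 n_2=24 n_3=9
χ=+7−20+24−9=2

χ(K)=2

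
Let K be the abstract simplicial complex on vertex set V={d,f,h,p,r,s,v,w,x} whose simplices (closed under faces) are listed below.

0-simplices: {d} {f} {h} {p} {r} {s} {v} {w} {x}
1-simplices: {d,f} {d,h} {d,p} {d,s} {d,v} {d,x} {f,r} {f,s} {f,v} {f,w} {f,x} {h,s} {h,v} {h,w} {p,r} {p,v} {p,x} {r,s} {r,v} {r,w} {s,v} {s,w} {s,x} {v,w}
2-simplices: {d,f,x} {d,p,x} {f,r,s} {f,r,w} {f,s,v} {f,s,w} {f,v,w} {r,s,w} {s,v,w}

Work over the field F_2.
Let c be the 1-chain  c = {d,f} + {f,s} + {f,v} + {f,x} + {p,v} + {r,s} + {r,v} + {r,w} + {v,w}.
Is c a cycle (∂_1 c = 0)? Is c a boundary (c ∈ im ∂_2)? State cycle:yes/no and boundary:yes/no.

cycle:no boundary:no

n_0=9 n_1=24 n_2=9  [Z2]
∂1: piv[df,dh,dp,ds,dv,dx,fr,fw] rk=8  ker:fs,fv,fx,hs,hv,hw,pr,pv,px,rs,rv,rw,sv,sw,sx,vw
∂2: piv[dfx,dpx,frs,frw,fsv,fsw,fvw] rk=7  ker:rsw,svw
∂1c = {d} + {p} + {r} + {x}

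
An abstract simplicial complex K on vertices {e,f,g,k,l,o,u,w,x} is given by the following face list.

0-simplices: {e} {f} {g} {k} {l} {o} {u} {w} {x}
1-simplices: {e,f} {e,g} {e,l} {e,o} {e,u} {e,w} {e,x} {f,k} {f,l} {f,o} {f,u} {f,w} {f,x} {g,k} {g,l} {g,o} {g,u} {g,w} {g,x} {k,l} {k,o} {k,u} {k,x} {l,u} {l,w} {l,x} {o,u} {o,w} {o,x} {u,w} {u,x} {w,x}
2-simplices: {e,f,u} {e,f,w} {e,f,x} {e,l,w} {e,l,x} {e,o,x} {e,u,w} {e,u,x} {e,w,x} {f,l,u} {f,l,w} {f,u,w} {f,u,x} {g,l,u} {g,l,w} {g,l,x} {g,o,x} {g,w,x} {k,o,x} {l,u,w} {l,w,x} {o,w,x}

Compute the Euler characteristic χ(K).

n_0=9 n_1=32 n_2=22
χ=+9−32+22=-1

χ(K)=-1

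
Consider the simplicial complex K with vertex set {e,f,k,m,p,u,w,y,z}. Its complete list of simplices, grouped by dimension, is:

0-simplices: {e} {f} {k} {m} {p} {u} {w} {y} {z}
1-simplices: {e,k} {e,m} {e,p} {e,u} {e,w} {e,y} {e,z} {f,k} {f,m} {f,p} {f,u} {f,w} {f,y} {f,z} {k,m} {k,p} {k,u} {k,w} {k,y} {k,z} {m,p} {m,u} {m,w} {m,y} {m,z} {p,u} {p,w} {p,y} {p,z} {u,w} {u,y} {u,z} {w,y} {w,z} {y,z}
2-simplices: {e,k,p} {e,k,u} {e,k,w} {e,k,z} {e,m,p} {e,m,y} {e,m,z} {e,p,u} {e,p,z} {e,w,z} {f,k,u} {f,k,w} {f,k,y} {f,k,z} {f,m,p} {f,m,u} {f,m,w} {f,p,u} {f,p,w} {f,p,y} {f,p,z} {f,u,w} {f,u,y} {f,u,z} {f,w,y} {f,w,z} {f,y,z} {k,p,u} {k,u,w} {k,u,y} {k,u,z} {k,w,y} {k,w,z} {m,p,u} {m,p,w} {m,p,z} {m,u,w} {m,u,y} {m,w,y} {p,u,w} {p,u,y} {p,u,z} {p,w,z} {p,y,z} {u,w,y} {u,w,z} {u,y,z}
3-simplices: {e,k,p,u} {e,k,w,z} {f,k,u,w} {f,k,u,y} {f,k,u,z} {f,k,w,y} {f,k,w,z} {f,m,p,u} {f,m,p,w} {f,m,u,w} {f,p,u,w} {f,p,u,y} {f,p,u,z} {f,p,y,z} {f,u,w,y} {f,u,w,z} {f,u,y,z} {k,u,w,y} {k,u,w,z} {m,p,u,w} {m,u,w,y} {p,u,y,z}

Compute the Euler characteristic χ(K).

n_0=9 n_1=35 n_2=47 n_3=22
χ=+9−35+47−22=-1

χ(K)=-1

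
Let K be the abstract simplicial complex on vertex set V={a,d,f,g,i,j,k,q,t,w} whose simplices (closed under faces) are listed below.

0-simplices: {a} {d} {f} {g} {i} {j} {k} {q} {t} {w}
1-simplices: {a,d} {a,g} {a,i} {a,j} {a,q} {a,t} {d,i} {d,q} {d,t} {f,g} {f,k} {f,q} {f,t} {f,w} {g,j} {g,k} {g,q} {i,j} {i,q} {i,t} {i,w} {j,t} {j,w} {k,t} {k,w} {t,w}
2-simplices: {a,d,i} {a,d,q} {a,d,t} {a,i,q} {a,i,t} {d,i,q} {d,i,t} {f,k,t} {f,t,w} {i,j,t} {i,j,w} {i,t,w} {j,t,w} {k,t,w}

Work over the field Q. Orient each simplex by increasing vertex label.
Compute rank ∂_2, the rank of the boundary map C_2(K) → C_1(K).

rank∂_2=11

n_0=10 n_1=26 n_2=14  [Q]
∂1: piv[ad,ag,ai,aj,aq,at,fg,fk,fw] rk=9  ker:di,dq,dt,fq,ft,gj,gk,gq,ij,iq,it,iw,jt,jw,kt,kw,tw
∂2: piv[adi,adq,adt,aiq,ait,fkt,ftw,ijt,ijw,itw,ktw] rk=11  ker:diq,dit,jtw
rk∂_2=11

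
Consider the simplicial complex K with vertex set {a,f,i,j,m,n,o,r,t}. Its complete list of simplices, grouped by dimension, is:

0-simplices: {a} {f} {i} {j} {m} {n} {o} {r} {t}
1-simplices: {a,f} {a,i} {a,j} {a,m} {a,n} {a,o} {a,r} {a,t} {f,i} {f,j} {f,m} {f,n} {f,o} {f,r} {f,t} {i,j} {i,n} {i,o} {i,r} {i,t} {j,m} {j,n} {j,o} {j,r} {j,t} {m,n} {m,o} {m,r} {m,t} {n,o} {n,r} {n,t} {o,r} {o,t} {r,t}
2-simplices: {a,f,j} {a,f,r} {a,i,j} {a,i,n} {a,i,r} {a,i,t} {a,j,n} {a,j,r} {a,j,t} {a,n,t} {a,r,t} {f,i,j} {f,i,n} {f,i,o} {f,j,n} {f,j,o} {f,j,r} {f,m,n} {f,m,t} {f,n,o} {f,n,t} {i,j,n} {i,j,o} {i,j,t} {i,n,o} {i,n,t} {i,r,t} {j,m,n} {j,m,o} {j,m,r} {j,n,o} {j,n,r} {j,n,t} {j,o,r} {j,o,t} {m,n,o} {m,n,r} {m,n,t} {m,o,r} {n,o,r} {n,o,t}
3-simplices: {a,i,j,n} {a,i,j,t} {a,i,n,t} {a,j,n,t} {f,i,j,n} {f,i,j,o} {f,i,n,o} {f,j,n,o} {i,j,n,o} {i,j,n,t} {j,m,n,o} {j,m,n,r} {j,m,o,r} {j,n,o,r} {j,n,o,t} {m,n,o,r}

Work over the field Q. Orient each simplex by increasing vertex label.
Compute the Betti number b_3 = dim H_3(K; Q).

n_0=9 n_1=35 n_2=41 n_3=16  [Q]
∂1: piv[af,ai,aj,am,an,ao,ar,at] rk=8  ker:fi,fj,fm,fn,fo,fr,ft,ij,in,io,ir,it,jm,jn,jo,jr,jt,mn,mo,mr,mt,no,nr,nt,or,ot,rt
∂2: piv[afj,afr,aij,ain,air,ait,ajn,ajr,ajt,ant,art,fij,fin,fio,fjo,fmn,fmt,fno,fnt,jmn,jmo,jmr,jnr,jor,jot] rk=25  ker:fjn,fjr,ijn,ijo,ijt,ino,int,irt,jno,jnt,mno,mnr,mnt,mor,nor,not
∂3: piv[aijn,aijt,aint,ajnt,fijn,fijo,fino,fjno,jmno,jmnr,jmor,jnor,jnot] rk=13  ker:ijno,ijnt,mnor
b_3=(16−13)−0=3

b_3=3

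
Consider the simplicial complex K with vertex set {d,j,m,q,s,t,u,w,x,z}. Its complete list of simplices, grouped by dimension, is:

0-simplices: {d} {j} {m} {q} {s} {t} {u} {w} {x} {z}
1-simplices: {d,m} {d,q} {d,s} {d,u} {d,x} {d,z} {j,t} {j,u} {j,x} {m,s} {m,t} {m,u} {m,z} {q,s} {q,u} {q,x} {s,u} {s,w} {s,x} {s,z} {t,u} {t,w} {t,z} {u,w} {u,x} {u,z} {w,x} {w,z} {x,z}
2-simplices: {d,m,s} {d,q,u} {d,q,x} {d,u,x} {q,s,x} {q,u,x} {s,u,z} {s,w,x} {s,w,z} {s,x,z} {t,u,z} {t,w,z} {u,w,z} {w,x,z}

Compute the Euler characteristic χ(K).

χ(K)=-5

n_0=10 n_1=29 n_2=14
χ=+10−29+14=-5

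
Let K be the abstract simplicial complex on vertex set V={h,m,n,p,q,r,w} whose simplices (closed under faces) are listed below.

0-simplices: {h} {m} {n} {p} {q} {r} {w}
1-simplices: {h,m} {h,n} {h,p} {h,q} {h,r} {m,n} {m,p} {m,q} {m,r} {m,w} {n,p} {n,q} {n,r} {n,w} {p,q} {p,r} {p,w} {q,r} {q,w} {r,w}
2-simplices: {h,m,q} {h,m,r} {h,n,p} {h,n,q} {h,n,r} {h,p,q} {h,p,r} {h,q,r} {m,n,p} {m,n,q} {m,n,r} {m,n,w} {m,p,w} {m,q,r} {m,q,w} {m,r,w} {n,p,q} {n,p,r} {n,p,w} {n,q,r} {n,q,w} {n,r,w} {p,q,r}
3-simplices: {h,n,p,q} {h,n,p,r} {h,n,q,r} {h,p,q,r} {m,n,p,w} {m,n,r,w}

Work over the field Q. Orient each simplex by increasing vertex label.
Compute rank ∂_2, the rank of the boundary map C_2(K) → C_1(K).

rank∂_2=14

n_0=7 n_1=20 n_2=23 n_3=6  [Q]
∂1: piv[hm,hn,hp,hq,hr,mw] rk=6  ker:mn,mp,mq,mr,np,nq,nr,nw,pq,pr,pw,qr,qw,rw
∂2: piv[hmq,hmr,hnp,hnq,hnr,hpq,hpr,hqr,mnp,mnq,mnw,mpw,mqw,mrw] rk=14  ker:mnr,mqr,npq,npr,npw,nqr,nqw,nrw,pqr
∂3: piv[hnpq,hnpr,hnqr,hpqr,mnpw,mnrw] rk=6
rk∂_2=14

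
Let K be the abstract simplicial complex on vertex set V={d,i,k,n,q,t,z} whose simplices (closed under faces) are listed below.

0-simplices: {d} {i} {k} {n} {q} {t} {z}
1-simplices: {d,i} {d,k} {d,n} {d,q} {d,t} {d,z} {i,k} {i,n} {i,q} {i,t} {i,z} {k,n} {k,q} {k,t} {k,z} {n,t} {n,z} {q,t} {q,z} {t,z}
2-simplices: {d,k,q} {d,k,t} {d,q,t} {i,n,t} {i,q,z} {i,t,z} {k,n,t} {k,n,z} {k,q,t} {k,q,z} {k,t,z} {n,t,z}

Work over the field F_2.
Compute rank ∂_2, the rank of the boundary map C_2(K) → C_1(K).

rank∂_2=10

n_0=7 n_1=20 n_2=12  [Z2]
∂1: piv[di,dk,dn,dq,dt,dz] rk=6  ker:ik,in,iq,it,iz,kn,kq,kt,kz,nt,nz,qt,qz,tz
∂2: piv[dkq,dkt,dqt,int,iqz,itz,knt,knz,kqz,ktz] rk=10  ker:kqt,ntz
rk∂_2=10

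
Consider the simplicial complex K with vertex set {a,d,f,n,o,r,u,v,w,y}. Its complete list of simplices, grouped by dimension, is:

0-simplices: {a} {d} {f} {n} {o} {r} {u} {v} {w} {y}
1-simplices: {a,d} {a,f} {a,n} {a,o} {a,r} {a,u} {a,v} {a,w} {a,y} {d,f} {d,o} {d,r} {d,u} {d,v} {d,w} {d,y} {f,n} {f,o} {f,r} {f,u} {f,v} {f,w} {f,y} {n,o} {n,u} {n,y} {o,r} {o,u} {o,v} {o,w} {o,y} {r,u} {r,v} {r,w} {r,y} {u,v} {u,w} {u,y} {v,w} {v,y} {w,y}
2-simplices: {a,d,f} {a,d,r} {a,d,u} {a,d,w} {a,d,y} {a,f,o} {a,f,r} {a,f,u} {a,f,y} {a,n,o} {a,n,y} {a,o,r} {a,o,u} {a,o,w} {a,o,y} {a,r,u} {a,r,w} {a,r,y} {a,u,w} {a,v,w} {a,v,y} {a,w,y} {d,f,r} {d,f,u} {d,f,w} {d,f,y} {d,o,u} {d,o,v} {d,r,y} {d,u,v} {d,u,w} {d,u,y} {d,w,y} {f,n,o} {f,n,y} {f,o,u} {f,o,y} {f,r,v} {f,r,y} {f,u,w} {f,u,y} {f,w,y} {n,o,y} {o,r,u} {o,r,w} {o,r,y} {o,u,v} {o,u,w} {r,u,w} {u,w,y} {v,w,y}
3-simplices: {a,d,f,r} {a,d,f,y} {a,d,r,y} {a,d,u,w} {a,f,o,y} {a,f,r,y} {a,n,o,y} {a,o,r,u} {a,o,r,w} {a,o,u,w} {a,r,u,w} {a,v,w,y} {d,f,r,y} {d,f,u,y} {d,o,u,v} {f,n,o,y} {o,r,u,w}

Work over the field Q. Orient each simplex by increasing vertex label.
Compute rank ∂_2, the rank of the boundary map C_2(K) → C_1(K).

n_0=10 n_1=41 n_2=51 n_3=17  [Q]
∂1: piv[ad,af,an,ao,ar,au,av,aw,ay] rk=9  ker:df,do,dr,du,dv,dw,dy,fn,fo,fr,fu,fv,fw,fy,no,nu,ny,or,ou,ov,ow,oy,ru,rv,rw,ry,uv,uw,uy,vw,vy,wy
∂2: piv[adf,adr,adu,adw,ady,afo,afr,afu,afy,ano,any,aor,aou,aow,aoy,aru,arw,ary,auw,avw,avy,awy,dfw,dou,dov,duv,duy,fno,frv] rk=29  ker:dfr,dfu,dfy,dry,duw,dwy,fny,fou,foy,fry,fuw,fuy,fwy,noy,oru,orw,ory,ouv,ouw,ruw,uwy,vwy
∂3: piv[adfr,adfy,adry,aduw,afoy,afry,anoy,aoru,aorw,aouw,aruw,avwy,dfuy,douv,fnoy] rk=15  ker:dfry,oruw
rk∂_2=29

rank∂_2=29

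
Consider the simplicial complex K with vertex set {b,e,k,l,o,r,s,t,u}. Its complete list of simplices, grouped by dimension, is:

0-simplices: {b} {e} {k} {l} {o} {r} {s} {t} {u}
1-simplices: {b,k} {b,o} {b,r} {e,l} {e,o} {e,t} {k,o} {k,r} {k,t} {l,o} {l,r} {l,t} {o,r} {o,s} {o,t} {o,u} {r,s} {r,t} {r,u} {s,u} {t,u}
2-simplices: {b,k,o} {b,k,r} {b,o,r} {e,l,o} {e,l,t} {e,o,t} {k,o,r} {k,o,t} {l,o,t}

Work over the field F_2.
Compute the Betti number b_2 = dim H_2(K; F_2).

n_0=9 n_1=21 n_2=9  [Z2]
∂1: piv[bk,bo,br,el,eo,et,os,ou] rk=8  ker:ko,kr,kt,lo,lr,lt,or,ot,rs,rt,ru,su,tu
∂2: piv[bko,bkr,bor,elo,elt,eot,kot] rk=7  ker:kor,lot
b_2=(9−7)−0=2

b_2=2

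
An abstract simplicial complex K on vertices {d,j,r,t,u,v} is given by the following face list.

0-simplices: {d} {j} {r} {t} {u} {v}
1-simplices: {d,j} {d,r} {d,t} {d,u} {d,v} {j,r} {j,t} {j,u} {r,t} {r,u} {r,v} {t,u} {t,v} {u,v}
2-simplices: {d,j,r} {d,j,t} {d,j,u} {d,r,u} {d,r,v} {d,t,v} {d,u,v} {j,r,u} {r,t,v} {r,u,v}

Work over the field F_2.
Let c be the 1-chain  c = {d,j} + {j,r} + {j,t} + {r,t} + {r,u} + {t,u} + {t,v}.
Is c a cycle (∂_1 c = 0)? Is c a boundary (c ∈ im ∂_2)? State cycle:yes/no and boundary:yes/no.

cycle:no boundary:no

n_0=6 n_1=14 n_2=10  [Z2]
∂1: piv[dj,dr,dt,du,dv] rk=5  ker:jr,jt,ju,rt,ru,rv,tu,tv,uv
∂2: piv[djr,djt,dju,dru,drv,dtv,duv,rtv] rk=8  ker:jru,ruv
∂1c = {d} + {j} + {r} + {v}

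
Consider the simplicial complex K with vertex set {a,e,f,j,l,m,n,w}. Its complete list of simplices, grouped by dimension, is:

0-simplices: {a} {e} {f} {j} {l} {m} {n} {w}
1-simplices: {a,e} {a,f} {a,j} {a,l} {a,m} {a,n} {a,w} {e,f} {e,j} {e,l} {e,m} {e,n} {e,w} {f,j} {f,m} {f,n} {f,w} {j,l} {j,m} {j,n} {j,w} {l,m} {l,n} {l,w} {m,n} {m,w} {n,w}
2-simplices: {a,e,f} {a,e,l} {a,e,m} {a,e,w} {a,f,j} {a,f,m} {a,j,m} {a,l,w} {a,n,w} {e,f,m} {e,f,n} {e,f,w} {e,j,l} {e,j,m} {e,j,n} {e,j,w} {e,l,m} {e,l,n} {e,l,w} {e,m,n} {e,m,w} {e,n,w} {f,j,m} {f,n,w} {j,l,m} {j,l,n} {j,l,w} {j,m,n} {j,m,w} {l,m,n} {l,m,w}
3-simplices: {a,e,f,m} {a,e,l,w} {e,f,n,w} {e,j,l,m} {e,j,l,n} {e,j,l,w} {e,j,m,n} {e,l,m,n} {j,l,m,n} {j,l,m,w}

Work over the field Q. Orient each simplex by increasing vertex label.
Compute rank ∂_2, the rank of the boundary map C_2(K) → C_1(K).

n_0=8 n_1=27 n_2=31 n_3=10  [Q]
∂1: piv[ae,af,aj,al,am,an,aw] rk=7  ker:ef,ej,el,em,en,ew,fj,fm,fn,fw,jl,jm,jn,jw,lm,ln,lw,mn,mw,nw
∂2: piv[aef,ael,aem,aew,afj,afm,ajm,alw,anw,efn,efw,ejl,ejm,ejn,ejw,elm,eln,emn,emw,enw] rk=20  ker:efm,elw,fjm,fnw,jlm,jln,jlw,jmn,jmw,lmn,lmw
∂3: piv[aefm,aelw,efnw,ejlm,ejln,ejlw,ejmn,elmn,jlmw] rk=9  ker:jlmn
rk∂_2=20

rank∂_2=20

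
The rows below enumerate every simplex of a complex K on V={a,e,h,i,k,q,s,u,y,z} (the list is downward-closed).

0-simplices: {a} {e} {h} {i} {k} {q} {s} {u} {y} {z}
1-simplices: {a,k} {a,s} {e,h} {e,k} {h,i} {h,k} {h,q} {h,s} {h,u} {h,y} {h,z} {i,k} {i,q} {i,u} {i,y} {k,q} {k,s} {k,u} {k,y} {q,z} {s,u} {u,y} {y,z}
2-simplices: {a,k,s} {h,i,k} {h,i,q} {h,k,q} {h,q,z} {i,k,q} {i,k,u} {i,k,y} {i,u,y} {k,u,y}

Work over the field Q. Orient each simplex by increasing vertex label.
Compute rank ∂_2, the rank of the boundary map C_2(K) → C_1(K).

n_0=10 n_1=23 n_2=10  [Q]
∂1: piv[ak,as,eh,ek,hi,hq,hu,hy,hz] rk=9  ker:hk,hs,ik,iq,iu,iy,kq,ks,ku,ky,qz,su,uy,yz
∂2: piv[aks,hik,hiq,hkq,hqz,iku,iky,iuy] rk=8  ker:ikq,kuy
rk∂_2=8

rank∂_2=8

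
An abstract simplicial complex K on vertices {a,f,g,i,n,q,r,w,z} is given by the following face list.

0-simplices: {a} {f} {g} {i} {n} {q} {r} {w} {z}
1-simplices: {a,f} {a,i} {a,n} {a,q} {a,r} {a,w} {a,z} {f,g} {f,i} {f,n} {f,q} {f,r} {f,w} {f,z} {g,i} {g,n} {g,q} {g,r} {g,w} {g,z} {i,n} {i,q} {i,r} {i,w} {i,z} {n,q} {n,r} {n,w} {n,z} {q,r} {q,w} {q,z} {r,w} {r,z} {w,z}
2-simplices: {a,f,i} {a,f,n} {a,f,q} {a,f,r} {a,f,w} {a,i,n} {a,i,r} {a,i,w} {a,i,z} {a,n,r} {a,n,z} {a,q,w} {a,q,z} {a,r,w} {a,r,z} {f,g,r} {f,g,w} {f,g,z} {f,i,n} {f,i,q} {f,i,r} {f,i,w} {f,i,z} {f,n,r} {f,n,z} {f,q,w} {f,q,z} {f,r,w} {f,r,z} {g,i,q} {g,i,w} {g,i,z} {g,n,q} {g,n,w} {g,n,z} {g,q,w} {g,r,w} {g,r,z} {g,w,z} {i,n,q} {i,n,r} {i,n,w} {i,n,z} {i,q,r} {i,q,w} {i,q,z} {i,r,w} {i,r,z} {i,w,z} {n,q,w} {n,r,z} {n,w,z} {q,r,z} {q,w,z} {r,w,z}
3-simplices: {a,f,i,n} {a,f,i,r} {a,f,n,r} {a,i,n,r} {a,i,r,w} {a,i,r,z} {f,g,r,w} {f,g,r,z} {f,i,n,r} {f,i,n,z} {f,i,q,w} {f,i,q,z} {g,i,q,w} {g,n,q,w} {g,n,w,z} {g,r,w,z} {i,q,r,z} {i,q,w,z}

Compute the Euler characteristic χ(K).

n_0=9 n_1=35 n_2=55 n_3=18
χ=+9−35+55−18=11

χ(K)=11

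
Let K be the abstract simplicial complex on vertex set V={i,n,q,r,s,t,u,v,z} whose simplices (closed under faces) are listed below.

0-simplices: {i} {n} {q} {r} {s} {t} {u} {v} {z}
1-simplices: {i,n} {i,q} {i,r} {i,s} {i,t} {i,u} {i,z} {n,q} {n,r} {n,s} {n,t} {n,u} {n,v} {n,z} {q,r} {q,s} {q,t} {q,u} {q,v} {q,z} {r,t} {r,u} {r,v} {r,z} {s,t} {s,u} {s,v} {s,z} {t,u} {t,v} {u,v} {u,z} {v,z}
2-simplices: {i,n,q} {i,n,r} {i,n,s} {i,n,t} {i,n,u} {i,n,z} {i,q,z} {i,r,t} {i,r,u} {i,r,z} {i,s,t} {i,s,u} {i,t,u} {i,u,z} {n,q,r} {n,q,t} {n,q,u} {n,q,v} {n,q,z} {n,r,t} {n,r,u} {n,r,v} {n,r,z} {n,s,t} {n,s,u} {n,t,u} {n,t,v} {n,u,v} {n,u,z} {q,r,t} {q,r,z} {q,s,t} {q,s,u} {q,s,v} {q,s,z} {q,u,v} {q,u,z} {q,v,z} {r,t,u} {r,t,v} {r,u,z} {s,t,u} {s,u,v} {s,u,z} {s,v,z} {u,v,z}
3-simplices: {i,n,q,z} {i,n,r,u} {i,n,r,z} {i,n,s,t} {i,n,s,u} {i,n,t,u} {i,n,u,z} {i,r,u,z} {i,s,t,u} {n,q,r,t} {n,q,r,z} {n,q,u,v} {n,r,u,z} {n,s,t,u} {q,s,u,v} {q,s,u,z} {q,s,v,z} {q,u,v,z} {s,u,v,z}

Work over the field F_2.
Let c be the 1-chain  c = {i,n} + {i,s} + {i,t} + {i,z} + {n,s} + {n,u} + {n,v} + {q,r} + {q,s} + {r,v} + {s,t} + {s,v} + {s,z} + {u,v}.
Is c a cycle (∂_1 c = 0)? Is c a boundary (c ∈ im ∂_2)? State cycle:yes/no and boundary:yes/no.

cycle:yes boundary:yes

n_0=9 n_1=33 n_2=46 n_3=19  [Z2]
∂1: piv[in,iq,ir,is,it,iu,iz,nv] rk=8  ker:nq,nr,ns,nt,nu,nz,qr,qs,qt,qu,qv,qz,rt,ru,rv,rz,st,su,sv,sz,tu,tv,uv,uz,vz
∂2: piv[inq,inr,ins,int,inu,inz,iqz,irt,iru,irz,ist,isu,itu,iuz,nqr,nqt,nqu,nqv,nrv,ntv,nuv,qst,qsv,qsz,qvz] rk=25  ker:nqz,nrt,nru,nrz,nst,nsu,ntu,nuz,qrt,qrz,qsu,quv,quz,rtu,rtv,ruz,stu,suv,suz,svz,uvz
∂3: piv[inqz,inru,inrz,inst,insu,intu,inuz,iruz,istu,nqrt,nqrz,nquv,qsuv,qsuz,qsvz,quvz] rk=16  ker:nruz,nstu,suvz
∂1c = 0
c vs im∂2: reduces to 0 ⇒ boundary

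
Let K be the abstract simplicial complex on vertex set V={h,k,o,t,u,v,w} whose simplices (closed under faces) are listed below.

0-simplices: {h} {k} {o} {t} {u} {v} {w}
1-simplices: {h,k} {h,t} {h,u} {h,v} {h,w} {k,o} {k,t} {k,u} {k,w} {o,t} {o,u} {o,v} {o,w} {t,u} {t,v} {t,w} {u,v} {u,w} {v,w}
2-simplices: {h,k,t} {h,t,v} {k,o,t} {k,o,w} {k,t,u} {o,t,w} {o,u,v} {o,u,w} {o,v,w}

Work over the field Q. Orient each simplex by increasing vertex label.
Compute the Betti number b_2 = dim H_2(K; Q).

n_0=7 n_1=19 n_2=9  [Q]
∂1: piv[hk,ht,hu,hv,hw,ko] rk=6  ker:kt,ku,kw,ot,ou,ov,ow,tu,tv,tw,uv,uw,vw
∂2: piv[hkt,htv,kot,kow,ktu,otw,ouv,ouw,ovw] rk=9
b_2=(9−9)−0=0

b_2=0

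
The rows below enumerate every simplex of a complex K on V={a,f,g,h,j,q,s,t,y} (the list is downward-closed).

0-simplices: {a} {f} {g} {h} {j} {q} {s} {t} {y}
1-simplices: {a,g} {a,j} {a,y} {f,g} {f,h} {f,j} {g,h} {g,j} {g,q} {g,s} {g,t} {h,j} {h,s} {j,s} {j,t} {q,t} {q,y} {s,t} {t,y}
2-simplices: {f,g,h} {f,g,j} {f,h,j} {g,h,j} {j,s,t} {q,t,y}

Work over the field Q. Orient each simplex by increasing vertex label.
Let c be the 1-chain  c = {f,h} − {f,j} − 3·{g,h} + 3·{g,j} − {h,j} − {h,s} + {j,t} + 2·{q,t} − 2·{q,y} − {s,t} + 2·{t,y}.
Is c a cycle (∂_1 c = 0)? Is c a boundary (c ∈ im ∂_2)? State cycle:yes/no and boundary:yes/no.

cycle:yes boundary:no

n_0=9 n_1=19 n_2=6  [Q]
∂1: piv[ag,aj,ay,fg,fh,gq,gs,gt] rk=8  ker:fj,gh,gj,hj,hs,js,jt,qt,qy,st,ty
∂2: piv[fgh,fgj,fhj,jst,qty] rk=5  ker:ghj
∂1c = 0
c vs im∂2: residual ≠ 0 ⇒ not boundary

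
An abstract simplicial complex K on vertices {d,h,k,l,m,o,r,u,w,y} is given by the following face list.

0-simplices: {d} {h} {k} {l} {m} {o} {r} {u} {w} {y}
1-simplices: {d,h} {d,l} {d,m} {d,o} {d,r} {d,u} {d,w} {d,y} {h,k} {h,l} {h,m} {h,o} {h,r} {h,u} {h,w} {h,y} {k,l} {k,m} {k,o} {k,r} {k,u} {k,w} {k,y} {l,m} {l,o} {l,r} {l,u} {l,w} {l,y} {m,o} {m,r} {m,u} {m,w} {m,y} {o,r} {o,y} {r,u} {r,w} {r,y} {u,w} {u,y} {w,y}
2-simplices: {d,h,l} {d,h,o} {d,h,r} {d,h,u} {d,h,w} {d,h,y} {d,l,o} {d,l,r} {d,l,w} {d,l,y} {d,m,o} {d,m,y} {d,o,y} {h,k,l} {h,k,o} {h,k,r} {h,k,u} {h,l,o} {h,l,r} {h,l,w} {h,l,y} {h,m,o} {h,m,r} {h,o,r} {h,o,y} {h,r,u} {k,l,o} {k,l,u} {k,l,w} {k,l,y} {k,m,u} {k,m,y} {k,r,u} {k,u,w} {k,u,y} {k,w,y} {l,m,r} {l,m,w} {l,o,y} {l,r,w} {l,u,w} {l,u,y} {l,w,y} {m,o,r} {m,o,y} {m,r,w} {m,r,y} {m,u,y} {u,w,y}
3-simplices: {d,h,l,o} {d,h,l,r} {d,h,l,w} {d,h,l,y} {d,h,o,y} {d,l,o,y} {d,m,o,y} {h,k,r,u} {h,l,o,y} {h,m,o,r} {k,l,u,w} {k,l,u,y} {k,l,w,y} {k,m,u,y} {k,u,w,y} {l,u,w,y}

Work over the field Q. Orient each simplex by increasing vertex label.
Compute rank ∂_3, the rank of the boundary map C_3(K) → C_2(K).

n_0=10 n_1=42 n_2=49 n_3=16  [Q]
∂1: piv[dh,dl,dm,do,dr,du,dw,dy,hk] rk=9  ker:hl,hm,ho,hr,hu,hw,hy,kl,km,ko,kr,ku,kw,ky,lm,lo,lr,lu,lw,ly,mo,mr,mu,mw,my,or,oy,ru,rw,ry,uw,uy,wy
∂2: piv[dhl,dho,dhr,dhu,dhw,dhy,dlo,dlr,dlw,dly,dmo,dmy,doy,hkl,hko,hkr,hku,hmo,hmr,hor,hru,klu,klw,kly,kmu,kmy,kuw,kuy,kwy,lmr,lmw,lrw,mry] rk=33  ker:hlo,hlr,hlw,hly,hoy,klo,kru,loy,luw,luy,lwy,mor,moy,mrw,muy,uwy
∂3: piv[dhlo,dhlr,dhlw,dhly,dhoy,dloy,dmoy,hkru,hmor,kluw,kluy,klwy,kmuy,kuwy] rk=14  ker:hloy,luwy
rk∂_3=14

rank∂_3=14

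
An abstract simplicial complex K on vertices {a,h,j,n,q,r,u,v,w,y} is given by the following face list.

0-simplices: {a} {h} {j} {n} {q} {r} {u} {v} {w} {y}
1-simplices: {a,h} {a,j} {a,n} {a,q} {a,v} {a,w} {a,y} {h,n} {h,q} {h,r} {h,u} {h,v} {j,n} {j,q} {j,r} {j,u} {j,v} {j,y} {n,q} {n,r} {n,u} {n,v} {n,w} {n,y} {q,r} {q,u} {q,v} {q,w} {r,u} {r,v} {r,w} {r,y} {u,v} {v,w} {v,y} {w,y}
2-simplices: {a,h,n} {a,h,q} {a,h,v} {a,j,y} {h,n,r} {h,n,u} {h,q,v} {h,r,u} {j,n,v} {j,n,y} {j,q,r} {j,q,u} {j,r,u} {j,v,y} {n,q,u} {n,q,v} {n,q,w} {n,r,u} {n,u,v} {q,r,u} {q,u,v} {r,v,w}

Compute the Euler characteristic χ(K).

χ(K)=-4

n_0=10 n_1=36 n_2=22
χ=+10−36+22=-4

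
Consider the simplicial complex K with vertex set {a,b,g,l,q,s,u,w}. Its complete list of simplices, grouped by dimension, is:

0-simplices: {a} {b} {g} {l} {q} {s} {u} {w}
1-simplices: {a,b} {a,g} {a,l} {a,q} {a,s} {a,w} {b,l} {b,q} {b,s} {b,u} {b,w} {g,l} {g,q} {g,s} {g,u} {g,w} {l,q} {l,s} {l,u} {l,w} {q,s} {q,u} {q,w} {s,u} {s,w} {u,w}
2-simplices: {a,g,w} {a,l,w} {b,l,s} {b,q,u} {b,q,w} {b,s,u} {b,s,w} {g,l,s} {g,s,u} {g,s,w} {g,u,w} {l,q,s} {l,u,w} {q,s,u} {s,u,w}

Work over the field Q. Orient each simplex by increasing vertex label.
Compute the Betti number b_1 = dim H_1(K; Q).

n_0=8 n_1=26 n_2=15  [Q]
∂1: piv[ab,ag,al,aq,as,aw,bu] rk=7  ker:bl,bq,bs,bw,gl,gq,gs,gu,gw,lq,ls,lu,lw,qs,qu,qw,su,sw,uw
∂2: piv[agw,alw,bls,bqu,bqw,bsu,bsw,gls,gsu,gsw,guw,lqs,luw,qsu] rk=14  ker:suw
b_1=(26−7)−14=5

b_1=5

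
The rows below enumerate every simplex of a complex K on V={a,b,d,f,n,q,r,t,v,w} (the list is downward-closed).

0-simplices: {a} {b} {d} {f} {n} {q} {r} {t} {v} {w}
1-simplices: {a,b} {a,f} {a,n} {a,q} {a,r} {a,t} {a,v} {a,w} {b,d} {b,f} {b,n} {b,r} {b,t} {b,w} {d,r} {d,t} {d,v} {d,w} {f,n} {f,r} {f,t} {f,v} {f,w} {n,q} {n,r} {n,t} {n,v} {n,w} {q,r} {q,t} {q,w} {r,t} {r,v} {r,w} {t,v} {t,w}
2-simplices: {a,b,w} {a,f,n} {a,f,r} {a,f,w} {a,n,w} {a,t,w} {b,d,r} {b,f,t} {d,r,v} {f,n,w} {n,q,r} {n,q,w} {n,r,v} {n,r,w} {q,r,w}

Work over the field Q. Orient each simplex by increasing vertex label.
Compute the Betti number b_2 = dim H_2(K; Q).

b_2=2

n_0=10 n_1=36 n_2=15  [Q]
∂1: piv[ab,af,an,aq,ar,at,av,aw,bd] rk=9  ker:bf,bn,br,bt,bw,dr,dt,dv,dw,fn,fr,ft,fv,fw,nq,nr,nt,nv,nw,qr,qt,qw,rt,rv,rw,tv,tw
∂2: piv[abw,afn,afr,afw,anw,atw,bdr,bft,drv,nqr,nqw,nrv,nrw] rk=13  ker:fnw,qrw
b_2=(15−13)−0=2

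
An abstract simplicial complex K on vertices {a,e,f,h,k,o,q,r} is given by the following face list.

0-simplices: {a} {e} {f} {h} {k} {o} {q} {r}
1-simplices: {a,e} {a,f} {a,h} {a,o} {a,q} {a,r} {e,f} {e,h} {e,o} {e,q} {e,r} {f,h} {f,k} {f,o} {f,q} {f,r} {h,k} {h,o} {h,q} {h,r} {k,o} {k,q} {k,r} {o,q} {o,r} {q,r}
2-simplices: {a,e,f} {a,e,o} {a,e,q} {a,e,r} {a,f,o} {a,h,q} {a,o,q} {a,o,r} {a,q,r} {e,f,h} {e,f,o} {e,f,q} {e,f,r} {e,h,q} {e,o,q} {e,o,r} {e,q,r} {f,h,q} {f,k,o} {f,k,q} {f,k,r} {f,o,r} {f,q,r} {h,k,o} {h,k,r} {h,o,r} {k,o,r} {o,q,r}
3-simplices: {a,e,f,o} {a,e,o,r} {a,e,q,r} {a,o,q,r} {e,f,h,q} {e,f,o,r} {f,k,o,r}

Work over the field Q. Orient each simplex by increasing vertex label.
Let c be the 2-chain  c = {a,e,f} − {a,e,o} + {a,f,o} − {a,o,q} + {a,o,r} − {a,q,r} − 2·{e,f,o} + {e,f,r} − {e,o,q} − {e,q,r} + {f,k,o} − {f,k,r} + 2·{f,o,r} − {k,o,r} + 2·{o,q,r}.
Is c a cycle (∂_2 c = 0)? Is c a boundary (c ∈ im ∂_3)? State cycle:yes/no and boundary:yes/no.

cycle:yes boundary:no

n_0=8 n_1=26 n_2=28 n_3=7  [Q]
∂1: piv[ae,af,ah,ao,aq,ar,fk] rk=7  ker:ef,eh,eo,eq,er,fh,fo,fq,fr,hk,ho,hq,hr,ko,kq,kr,oq,or,qr
∂2: piv[aef,aeo,aeq,aer,afo,ahq,aoq,aor,aqr,efh,efq,efr,ehq,fko,fkq,fkr,hko,hkr] rk=18  ker:efo,eoq,eor,eqr,fhq,for,fqr,hor,kor,oqr
∂3: piv[aefo,aeor,aeqr,aoqr,efhq,efor,fkor] rk=7
∂2c = 0
c vs im∂3: residual ≠ 0 ⇒ not boundary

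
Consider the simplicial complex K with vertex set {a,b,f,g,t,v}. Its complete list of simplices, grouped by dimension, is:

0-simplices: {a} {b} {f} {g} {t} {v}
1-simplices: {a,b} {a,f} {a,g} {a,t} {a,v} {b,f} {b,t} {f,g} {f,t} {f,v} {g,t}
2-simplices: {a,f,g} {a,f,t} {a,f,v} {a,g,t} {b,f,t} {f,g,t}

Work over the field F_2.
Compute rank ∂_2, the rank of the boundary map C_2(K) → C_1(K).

n_0=6 n_1=11 n_2=6  [Z2]
∂1: piv[ab,af,ag,at,av] rk=5  ker:bf,bt,fg,ft,fv,gt
∂2: piv[afg,aft,afv,agt,bft] rk=5  ker:fgt
rk∂_2=5

rank∂_2=5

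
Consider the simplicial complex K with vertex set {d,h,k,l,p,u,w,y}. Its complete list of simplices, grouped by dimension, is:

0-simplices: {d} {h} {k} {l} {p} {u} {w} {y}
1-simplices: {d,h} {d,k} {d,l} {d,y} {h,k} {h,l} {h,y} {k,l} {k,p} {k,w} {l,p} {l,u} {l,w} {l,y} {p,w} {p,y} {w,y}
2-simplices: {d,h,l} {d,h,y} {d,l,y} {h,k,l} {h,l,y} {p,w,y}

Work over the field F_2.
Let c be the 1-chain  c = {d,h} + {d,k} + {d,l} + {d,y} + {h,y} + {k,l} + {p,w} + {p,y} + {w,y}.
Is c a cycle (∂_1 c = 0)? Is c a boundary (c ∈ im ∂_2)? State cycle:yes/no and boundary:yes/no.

n_0=8 n_1=17 n_2=6  [Z2]
∂1: piv[dh,dk,dl,dy,kp,kw,lu] rk=7  ker:hk,hl,hy,kl,lp,lw,ly,pw,py,wy
∂2: piv[dhl,dhy,dly,hkl,pwy] rk=5  ker:hly
∂1c = 0
c vs im∂2: residual ≠ 0 ⇒ not boundary

cycle:yes boundary:no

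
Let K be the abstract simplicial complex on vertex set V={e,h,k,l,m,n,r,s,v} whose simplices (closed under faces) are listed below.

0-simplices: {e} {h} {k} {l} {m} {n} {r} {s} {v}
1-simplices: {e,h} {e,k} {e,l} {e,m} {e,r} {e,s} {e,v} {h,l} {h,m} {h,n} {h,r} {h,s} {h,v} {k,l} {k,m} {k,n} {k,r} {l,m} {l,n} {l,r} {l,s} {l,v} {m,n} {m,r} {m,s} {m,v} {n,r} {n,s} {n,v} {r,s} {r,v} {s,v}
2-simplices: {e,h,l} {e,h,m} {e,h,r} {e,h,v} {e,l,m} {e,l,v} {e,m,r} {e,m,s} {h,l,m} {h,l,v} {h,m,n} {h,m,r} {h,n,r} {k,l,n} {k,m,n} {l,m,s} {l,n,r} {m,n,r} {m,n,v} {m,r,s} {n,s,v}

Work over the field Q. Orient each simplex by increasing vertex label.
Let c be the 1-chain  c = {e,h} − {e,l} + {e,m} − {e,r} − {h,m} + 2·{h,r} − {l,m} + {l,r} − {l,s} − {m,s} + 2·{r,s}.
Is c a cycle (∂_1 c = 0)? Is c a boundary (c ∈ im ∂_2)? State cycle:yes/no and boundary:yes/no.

n_0=9 n_1=32 n_2=21  [Q]
∂1: piv[eh,ek,el,em,er,es,ev,hn] rk=8  ker:hl,hm,hr,hs,hv,kl,km,kn,kr,lm,ln,lr,ls,lv,mn,mr,ms,mv,nr,ns,nv,rs,rv,sv
∂2: piv[ehl,ehm,ehr,ehv,elm,elv,emr,ems,hmn,hnr,kln,kmn,lms,lnr,mnv,mrs,nsv] rk=17  ker:hlm,hlv,hmr,mnr
∂1c = 0
c vs im∂2: residual ≠ 0 ⇒ not boundary

cycle:yes boundary:no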